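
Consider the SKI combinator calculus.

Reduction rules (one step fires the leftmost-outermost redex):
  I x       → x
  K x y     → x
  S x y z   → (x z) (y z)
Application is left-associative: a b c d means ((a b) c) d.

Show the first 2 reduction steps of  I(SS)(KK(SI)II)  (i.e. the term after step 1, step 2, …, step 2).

Answer: after 2 steps: SS(KII)

Reduction:
  start: I(SS)(KK(SI)II)
  [1] SS(KK(SI)II)
  [2] SS(KII)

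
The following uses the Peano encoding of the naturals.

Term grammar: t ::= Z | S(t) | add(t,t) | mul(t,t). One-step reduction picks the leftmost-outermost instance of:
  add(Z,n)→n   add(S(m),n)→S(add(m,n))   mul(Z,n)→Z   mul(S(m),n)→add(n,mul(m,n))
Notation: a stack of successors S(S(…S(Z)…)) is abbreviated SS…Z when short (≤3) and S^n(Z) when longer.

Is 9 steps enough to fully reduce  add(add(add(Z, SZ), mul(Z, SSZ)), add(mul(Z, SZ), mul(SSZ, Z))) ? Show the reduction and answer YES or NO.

Answer: NO — after 9 steps the term is S(add(Z, mul(SZ, Z))), not yet normal

Working:
  start: add(add(add(Z, SZ), mul(Z, SSZ)), add(mul(Z, SZ), mul(SSZ, Z)))
  step 1: add(add(SZ, mul(Z, SSZ)), add(mul(Z, SZ), mul(SSZ, Z)))
  step 2: add(S(add(Z, mul(Z, SSZ))), add(mul(Z, SZ), mul(SSZ, Z)))
  step 3: S(add(add(Z, mul(Z, SSZ)), add(mul(Z, SZ), mul(SSZ, Z))))
  step 4: S(add(mul(Z, SSZ), add(mul(Z, SZ), mul(SSZ, Z))))
  step 5: S(add(Z, add(mul(Z, SZ), mul(SSZ, Z))))
  step 6: S(add(mul(Z, SZ), mul(SSZ, Z)))
  step 7: S(add(Z, mul(SSZ, Z)))
  step 8: S(mul(SSZ, Z))
  step 9: S(add(Z, mul(SZ, Z)))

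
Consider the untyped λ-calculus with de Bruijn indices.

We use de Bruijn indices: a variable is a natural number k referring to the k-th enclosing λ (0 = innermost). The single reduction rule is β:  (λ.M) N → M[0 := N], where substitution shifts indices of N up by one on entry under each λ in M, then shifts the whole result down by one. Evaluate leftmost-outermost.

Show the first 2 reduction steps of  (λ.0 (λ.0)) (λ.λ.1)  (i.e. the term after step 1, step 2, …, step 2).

  start: (λ.0 (λ.0)) (λ.λ.1)
  [1] (λ.λ.1) (λ.0)
  [2] λ.λ.0

Answer: after 2 steps: λ.λ.0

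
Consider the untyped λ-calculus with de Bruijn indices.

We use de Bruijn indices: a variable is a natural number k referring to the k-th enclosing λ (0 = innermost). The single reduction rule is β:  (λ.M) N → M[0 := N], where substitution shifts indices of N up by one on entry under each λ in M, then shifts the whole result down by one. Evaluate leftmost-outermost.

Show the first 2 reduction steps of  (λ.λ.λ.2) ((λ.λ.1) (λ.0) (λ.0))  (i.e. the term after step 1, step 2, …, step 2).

Answer: after 2 steps: λ.λ.(λ.λ.0) (λ.0)

Derivation:
  start: (λ.λ.λ.2) ((λ.λ.1) (λ.0) (λ.0))
  [1] λ.λ.(λ.λ.1) (λ.0) (λ.0)
  [2] λ.λ.(λ.λ.0) (λ.0)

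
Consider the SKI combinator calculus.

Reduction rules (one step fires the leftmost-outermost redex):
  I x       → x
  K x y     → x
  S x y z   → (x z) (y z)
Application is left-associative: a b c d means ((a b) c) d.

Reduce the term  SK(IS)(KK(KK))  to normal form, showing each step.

  start: SK(IS)(KK(KK))
  step 1: K(KK(KK))(IS(KK(KK)))
  step 2: KK(KK)
  step 3: K

Answer: normal form = K  (in 3 steps)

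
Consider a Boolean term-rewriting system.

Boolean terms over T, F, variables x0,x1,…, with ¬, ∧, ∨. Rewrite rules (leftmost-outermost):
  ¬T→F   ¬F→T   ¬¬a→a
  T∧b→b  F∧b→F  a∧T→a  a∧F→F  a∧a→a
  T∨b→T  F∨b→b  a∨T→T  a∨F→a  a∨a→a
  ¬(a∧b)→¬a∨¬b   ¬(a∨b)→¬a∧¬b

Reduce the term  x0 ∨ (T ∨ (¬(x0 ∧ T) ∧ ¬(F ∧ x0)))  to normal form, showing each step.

Answer: normal form = T  (in 2 steps)

Working:
  start: x0 ∨ (T ∨ (¬(x0 ∧ T) ∧ ¬(F ∧ x0)))
  →1  x0 ∨ T
  →2  T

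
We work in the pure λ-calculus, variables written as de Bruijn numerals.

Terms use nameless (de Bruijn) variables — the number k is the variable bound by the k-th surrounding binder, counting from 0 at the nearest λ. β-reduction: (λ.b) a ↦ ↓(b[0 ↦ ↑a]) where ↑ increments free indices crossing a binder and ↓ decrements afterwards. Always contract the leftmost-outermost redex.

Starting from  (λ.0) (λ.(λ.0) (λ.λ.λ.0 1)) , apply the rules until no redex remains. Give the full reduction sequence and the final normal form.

Answer: normal form = λ.λ.λ.λ.0 1  (in 2 steps)

Reduction:
  start: (λ.0) (λ.(λ.0) (λ.λ.λ.0 1))
  [1] λ.(λ.0) (λ.λ.λ.0 1)
  [2] λ.λ.λ.λ.0 1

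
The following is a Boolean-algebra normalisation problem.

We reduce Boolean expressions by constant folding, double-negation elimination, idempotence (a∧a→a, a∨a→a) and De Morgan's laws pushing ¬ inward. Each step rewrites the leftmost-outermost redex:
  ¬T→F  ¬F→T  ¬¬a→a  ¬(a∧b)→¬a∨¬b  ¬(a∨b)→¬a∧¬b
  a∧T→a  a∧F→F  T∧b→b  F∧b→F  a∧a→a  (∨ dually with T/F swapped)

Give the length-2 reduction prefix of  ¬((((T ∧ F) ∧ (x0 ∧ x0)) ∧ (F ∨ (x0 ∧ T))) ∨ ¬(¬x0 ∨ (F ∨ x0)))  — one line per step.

  start: ¬((((T ∧ F) ∧ (x0 ∧ x0)) ∧ (F ∨ (x0 ∧ T))) ∨ ¬(¬x0 ∨ (F ∨ x0)))
  →1  ¬(((T ∧ F) ∧ (x0 ∧ x0)) ∧ (F ∨ (x0 ∧ T))) ∧ ¬¬(¬x0 ∨ (F ∨ x0))
  →2  (¬((T ∧ F) ∧ (x0 ∧ x0)) ∨ ¬(F ∨ (x0 ∧ T))) ∧ ¬¬(¬x0 ∨ (F ∨ x0))

Answer: after 2 steps: (¬((T ∧ F) ∧ (x0 ∧ x0)) ∨ ¬(F ∨ (x0 ∧ T))) ∧ ¬¬(¬x0 ∨ (F ∨ x0))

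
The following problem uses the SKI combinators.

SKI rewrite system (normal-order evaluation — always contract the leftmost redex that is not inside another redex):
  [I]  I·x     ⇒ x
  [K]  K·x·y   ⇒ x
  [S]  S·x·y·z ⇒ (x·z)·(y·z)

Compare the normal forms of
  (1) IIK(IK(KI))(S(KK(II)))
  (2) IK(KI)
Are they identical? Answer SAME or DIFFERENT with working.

Term A:
  start: IIK(IK(KI))(S(KK(II)))
  [1] IK(IK(KI))(S(KK(II)))
  [2] K(IK(KI))(S(KK(II)))
  [3] IK(KI)
  [4] K(KI)

Term B:
  start: IK(KI)
  [1] K(KI)

Answer: SAME — A ⇓ K(KI), B ⇓ K(KI)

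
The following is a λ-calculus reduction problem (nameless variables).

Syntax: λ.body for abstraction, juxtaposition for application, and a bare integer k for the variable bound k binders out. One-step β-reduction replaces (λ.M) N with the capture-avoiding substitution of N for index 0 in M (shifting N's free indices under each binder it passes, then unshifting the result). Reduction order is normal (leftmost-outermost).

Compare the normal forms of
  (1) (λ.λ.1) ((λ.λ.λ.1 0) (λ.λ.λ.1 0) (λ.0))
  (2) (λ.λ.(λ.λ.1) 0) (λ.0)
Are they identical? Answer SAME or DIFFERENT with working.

Term A:
  start: (λ.λ.1) ((λ.λ.λ.1 0) (λ.λ.λ.1 0) (λ.0))
  →1  λ.(λ.λ.λ.1 0) (λ.λ.λ.1 0) (λ.0)
  →2  λ.(λ.λ.1 0) (λ.0)
  →3  λ.λ.(λ.0) 0
  →4  λ.λ.0

Term B:
  start: (λ.λ.(λ.λ.1) 0) (λ.0)
  →1  λ.(λ.λ.1) 0
  →2  λ.λ.1

Answer: DIFFERENT — A ⇓ λ.λ.0, B ⇓ λ.λ.1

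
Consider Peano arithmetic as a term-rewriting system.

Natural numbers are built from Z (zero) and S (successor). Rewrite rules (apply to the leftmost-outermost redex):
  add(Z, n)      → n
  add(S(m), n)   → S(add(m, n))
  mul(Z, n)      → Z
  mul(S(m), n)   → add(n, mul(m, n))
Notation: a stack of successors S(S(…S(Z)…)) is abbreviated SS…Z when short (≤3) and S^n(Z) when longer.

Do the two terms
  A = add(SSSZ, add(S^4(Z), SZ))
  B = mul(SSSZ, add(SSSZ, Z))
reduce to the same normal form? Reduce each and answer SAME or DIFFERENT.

Answer: DIFFERENT — A ⇓ S^8(Z), B ⇓ S^9(Z)

Reduction:
Term A:
  start: add(SSSZ, add(S^4(Z), SZ))
  [1] S(add(SSZ, add(S^4(Z), SZ)))
  [2] S(S(add(SZ, add(S^4(Z), SZ))))
  [3] S(S(S(add(Z, add(S^4(Z), SZ)))))
  [4] S(S(S(add(S^4(Z), SZ))))
  [5] S(S(S(S(add(SSSZ, SZ)))))
  [6] S(S(S(S(S(add(SSZ, SZ))))))
  [7] S(S(S(S(S(S(add(SZ, SZ)))))))
  [8] S(S(S(S(S(S(S(add(Z, SZ))))))))
  [9] S^8(Z)

Term B:
  start: mul(SSSZ, add(SSSZ, Z))
  [1] add(add(SSSZ, Z), mul(SSZ, add(SSSZ, Z)))
  [2] add(S(add(SSZ, Z)), mul(SSZ, add(SSSZ, Z)))
  [3] S(add(add(SSZ, Z), mul(SSZ, add(SSSZ, Z))))
  [4] S(add(S(add(SZ, Z)), mul(SSZ, add(SSSZ, Z))))
  [5] S(S(add(add(SZ, Z), mul(SSZ, add(SSSZ, Z)))))
  [6] S(S(add(S(add(Z, Z)), mul(SSZ, add(SSSZ, Z)))))
  [7] S(S(S(add(add(Z, Z), mul(SSZ, add(SSSZ, Z))))))
  [8] S(S(S(add(Z, mul(SSZ, add(SSSZ, Z))))))
  [9] S(S(S(mul(SSZ, add(SSSZ, Z)))))
  [10] S(S(S(add(add(SSSZ, Z), mul(SZ, add(SSSZ, Z))))))
  [11] S(S(S(add(S(add(SSZ, Z)), mul(SZ, add(SSSZ, Z))))))
  [12] S(S(S(S(add(add(SSZ, Z), mul(SZ, add(SSSZ, Z)))))))
  [13] S(S(S(S(add(S(add(SZ, Z)), mul(SZ, add(SSSZ, Z)))))))
  [14] S(S(S(S(S(add(add(SZ, Z), mul(SZ, add(SSSZ, Z))))))))
  [15] S(S(S(S(S(add(S(add(Z, Z)), mul(SZ, add(SSSZ, Z))))))))
  [16] S(S(S(S(S(S(add(add(Z, Z), mul(SZ, add(SSSZ, Z)))))))))
  [17] S(S(S(S(S(S(add(Z, mul(SZ, add(SSSZ, Z)))))))))
  [18] S(S(S(S(S(S(mul(SZ, add(SSSZ, Z))))))))
  [19] S(S(S(S(S(S(add(add(SSSZ, Z), mul(Z, add(SSSZ, Z)))))))))
  [20] S(S(S(S(S(S(add(S(add(SSZ, Z)), mul(Z, add(SSSZ, Z)))))))))
  [21] S(S(S(S(S(S(S(add(add(SSZ, Z), mul(Z, add(SSSZ, Z))))))))))
  [22] S(S(S(S(S(S(S(add(S(add(SZ, Z)), mul(Z, add(SSSZ, Z))))))))))
  [23] S(S(S(S(S(S(S(S(add(add(SZ, Z), mul(Z, add(SSSZ, Z)))))))))))
  [24] S(S(S(S(S(S(S(S(add(S(add(Z, Z)), mul(Z, add(SSSZ, Z)))))))))))
  [25] S(S(S(S(S(S(S(S(S(add(add(Z, Z), mul(Z, add(SSSZ, Z))))))))))))
  [26] S(S(S(S(S(S(S(S(S(add(Z, mul(Z, add(SSSZ, Z))))))))))))
  [27] S(S(S(S(S(S(S(S(S(mul(Z, add(SSSZ, Z)))))))))))
  [28] S^9(Z)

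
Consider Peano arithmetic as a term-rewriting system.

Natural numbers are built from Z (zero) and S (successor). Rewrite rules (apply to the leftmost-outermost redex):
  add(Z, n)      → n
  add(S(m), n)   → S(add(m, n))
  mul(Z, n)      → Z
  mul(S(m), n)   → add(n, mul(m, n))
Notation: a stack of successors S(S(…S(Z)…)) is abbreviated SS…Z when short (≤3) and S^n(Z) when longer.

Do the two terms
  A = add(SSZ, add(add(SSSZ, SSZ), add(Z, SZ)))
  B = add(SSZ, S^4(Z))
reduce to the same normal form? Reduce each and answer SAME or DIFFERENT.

Term A:
  start: add(SSZ, add(add(SSSZ, SSZ), add(Z, SZ)))
  step 1: S(add(SZ, add(add(SSSZ, SSZ), add(Z, SZ))))
  step 2: S(S(add(Z, add(add(SSSZ, SSZ), add(Z, SZ)))))
  step 3: S(S(add(add(SSSZ, SSZ), add(Z, SZ))))
  step 4: S(S(add(S(add(SSZ, SSZ)), add(Z, SZ))))
  step 5: S(S(S(add(add(SSZ, SSZ), add(Z, SZ)))))
  step 6: S(S(S(add(S(add(SZ, SSZ)), add(Z, SZ)))))
  step 7: S(S(S(S(add(add(SZ, SSZ), add(Z, SZ))))))
  step 8: S(S(S(S(add(S(add(Z, SSZ)), add(Z, SZ))))))
  step 9: S(S(S(S(S(add(add(Z, SSZ), add(Z, SZ)))))))
  step 10: S(S(S(S(S(add(SSZ, add(Z, SZ)))))))
  step 11: S(S(S(S(S(S(add(SZ, add(Z, SZ))))))))
  step 12: S(S(S(S(S(S(S(add(Z, add(Z, SZ)))))))))
  step 13: S(S(S(S(S(S(S(add(Z, SZ))))))))
  step 14: S^8(Z)

Term B:
  start: add(SSZ, S^4(Z))
  step 1: S(add(SZ, S^4(Z)))
  step 2: S(S(add(Z, S^4(Z))))
  step 3: S^6(Z)

Answer: DIFFERENT — A ⇓ S^8(Z), B ⇓ S^6(Z)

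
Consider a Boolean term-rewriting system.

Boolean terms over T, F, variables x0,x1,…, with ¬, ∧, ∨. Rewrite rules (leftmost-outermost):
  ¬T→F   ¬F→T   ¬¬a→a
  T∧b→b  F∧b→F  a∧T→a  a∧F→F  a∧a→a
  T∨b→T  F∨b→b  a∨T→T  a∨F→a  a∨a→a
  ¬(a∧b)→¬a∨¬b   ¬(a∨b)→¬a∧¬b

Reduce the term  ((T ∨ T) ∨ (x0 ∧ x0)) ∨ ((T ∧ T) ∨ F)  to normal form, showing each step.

Answer: normal form = T  (in 3 steps)

Working:
  start: ((T ∨ T) ∨ (x0 ∧ x0)) ∨ ((T ∧ T) ∨ F)
  →1  (T ∨ (x0 ∧ x0)) ∨ ((T ∧ T) ∨ F)
  →2  T ∨ ((T ∧ T) ∨ F)
  →3  T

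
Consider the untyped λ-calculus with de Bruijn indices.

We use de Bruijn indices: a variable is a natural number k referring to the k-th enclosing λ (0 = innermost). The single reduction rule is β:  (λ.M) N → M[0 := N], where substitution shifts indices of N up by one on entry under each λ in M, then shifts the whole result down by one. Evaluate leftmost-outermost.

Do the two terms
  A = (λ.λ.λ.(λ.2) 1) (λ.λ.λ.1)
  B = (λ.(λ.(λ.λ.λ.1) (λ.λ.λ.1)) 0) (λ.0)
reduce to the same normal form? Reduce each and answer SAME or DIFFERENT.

Term A:
  start: (λ.λ.λ.(λ.2) 1) (λ.λ.λ.1)
  [1] λ.λ.(λ.2) 1
  [2] λ.λ.1

Term B:
  start: (λ.(λ.(λ.λ.λ.1) (λ.λ.λ.1)) 0) (λ.0)
  [1] (λ.(λ.λ.λ.1) (λ.λ.λ.1)) (λ.0)
  [2] (λ.λ.λ.1) (λ.λ.λ.1)
  [3] λ.λ.1

Answer: SAME — A ⇓ λ.λ.1, B ⇓ λ.λ.1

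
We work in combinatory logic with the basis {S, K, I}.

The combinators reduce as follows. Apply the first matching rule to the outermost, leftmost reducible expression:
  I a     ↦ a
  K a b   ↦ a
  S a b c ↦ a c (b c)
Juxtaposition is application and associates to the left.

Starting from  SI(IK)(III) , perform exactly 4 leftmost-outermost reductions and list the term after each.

Answer: after 4 steps: I(IK(III))

Working:
  start: SI(IK)(III)
  →1  I(III)(IK(III))
  →2  III(IK(III))
  →3  II(IK(III))
  →4  I(IK(III))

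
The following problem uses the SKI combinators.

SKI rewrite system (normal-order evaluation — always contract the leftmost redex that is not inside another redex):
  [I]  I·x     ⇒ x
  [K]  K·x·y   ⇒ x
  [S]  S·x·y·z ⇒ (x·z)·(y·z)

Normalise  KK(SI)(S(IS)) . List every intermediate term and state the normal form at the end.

  start: KK(SI)(S(IS))
  step 1: K(S(IS))
  step 2: K(SS)

Answer: normal form = K(SS)  (in 2 steps)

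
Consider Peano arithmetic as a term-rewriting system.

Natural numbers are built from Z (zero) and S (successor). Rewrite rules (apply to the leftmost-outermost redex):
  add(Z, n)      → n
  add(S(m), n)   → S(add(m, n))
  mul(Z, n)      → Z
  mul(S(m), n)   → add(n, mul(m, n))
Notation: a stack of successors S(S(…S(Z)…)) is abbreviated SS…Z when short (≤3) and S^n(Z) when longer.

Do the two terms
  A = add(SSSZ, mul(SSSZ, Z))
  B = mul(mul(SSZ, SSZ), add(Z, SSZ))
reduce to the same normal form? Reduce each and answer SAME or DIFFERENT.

Term A:
  start: add(SSSZ, mul(SSSZ, Z))
  →1  S(add(SSZ, mul(SSSZ, Z)))
  →2  S(S(add(SZ, mul(SSSZ, Z))))
  →3  S(S(S(add(Z, mul(SSSZ, Z)))))
  →4  S(S(S(mul(SSSZ, Z))))
  →5  S(S(S(add(Z, mul(SSZ, Z)))))
  →6  S(S(S(mul(SSZ, Z))))
  →7  S(S(S(add(Z, mul(SZ, Z)))))
  →8  S(S(S(mul(SZ, Z))))
  →9  S(S(S(add(Z, mul(Z, Z)))))
  →10  S(S(S(mul(Z, Z))))
  →11  SSSZ

Term B:
  start: mul(mul(SSZ, SSZ), add(Z, SSZ))
  →1  mul(add(SSZ, mul(SZ, SSZ)), add(Z, SSZ))
  →2  mul(S(add(SZ, mul(SZ, SSZ))), add(Z, SSZ))
  →3  add(add(Z, SSZ), mul(add(SZ, mul(SZ, SSZ)), add(Z, SSZ)))
  →4  add(SSZ, mul(add(SZ, mul(SZ, SSZ)), add(Z, SSZ)))
  →5  S(add(SZ, mul(add(SZ, mul(SZ, SSZ)), add(Z, SSZ))))
  →6  S(S(add(Z, mul(add(SZ, mul(SZ, SSZ)), add(Z, SSZ)))))
  →7  S(S(mul(add(SZ, mul(SZ, SSZ)), add(Z, SSZ))))
  →8  S(S(mul(S(add(Z, mul(SZ, SSZ))), add(Z, SSZ))))
  →9  S(S(add(add(Z, SSZ), mul(add(Z, mul(SZ, SSZ)), add(Z, SSZ)))))
  →10  S(S(add(SSZ, mul(add(Z, mul(SZ, SSZ)), add(Z, SSZ)))))
  →11  S(S(S(add(SZ, mul(add(Z, mul(SZ, SSZ)), add(Z, SSZ))))))
  →12  S(S(S(S(add(Z, mul(add(Z, mul(SZ, SSZ)), add(Z, SSZ)))))))
  →13  S(S(S(S(mul(add(Z, mul(SZ, SSZ)), add(Z, SSZ))))))
  →14  S(S(S(S(mul(mul(SZ, SSZ), add(Z, SSZ))))))
  →15  S(S(S(S(mul(add(SSZ, mul(Z, SSZ)), add(Z, SSZ))))))
  →16  S(S(S(S(mul(S(add(SZ, mul(Z, SSZ))), add(Z, SSZ))))))
  →17  S(S(S(S(add(add(Z, SSZ), mul(add(SZ, mul(Z, SSZ)), add(Z, SSZ)))))))
  →18  S(S(S(S(add(SSZ, mul(add(SZ, mul(Z, SSZ)), add(Z, SSZ)))))))
  →19  S(S(S(S(S(add(SZ, mul(add(SZ, mul(Z, SSZ)), add(Z, SSZ))))))))
  →20  S(S(S(S(S(S(add(Z, mul(add(SZ, mul(Z, SSZ)), add(Z, SSZ)))))))))
  →21  S(S(S(S(S(S(mul(add(SZ, mul(Z, SSZ)), add(Z, SSZ))))))))
  →22  S(S(S(S(S(S(mul(S(add(Z, mul(Z, SSZ))), add(Z, SSZ))))))))
  →23  S(S(S(S(S(S(add(add(Z, SSZ), mul(add(Z, mul(Z, SSZ)), add(Z, SSZ)))))))))
  →24  S(S(S(S(S(S(add(SSZ, mul(add(Z, mul(Z, SSZ)), add(Z, SSZ)))))))))
  →25  S(S(S(S(S(S(S(add(SZ, mul(add(Z, mul(Z, SSZ)), add(Z, SSZ))))))))))
  →26  S(S(S(S(S(S(S(S(add(Z, mul(add(Z, mul(Z, SSZ)), add(Z, SSZ)))))))))))
  →27  S(S(S(S(S(S(S(S(mul(add(Z, mul(Z, SSZ)), add(Z, SSZ))))))))))
  →28  S(S(S(S(S(S(S(S(mul(mul(Z, SSZ), add(Z, SSZ))))))))))
  →29  S(S(S(S(S(S(S(S(mul(Z, add(Z, SSZ))))))))))
  →30  S^8(Z)

Answer: DIFFERENT — A ⇓ SSSZ, B ⇓ S^8(Z)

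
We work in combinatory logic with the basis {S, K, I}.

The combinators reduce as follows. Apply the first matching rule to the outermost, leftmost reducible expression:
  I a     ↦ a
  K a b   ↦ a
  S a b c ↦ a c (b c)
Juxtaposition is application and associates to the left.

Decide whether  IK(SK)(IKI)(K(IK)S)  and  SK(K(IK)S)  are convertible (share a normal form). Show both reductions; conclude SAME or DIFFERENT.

Term A:
  start: IK(SK)(IKI)(K(IK)S)
  [1] K(SK)(IKI)(K(IK)S)
  [2] SK(K(IK)S)
  [3] SK(IK)
  [4] SKK

Term B:
  start: SK(K(IK)S)
  [1] SK(IK)
  [2] SKK

Answer: SAME — A ⇓ SKK, B ⇓ SKK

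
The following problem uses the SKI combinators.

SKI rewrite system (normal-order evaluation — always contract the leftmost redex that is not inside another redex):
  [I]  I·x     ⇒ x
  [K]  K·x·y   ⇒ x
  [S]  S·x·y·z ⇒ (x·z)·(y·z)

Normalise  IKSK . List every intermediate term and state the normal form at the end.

Answer: normal form = S  (in 2 steps)

Working:
  start: IKSK
  →1  KSK
  →2  S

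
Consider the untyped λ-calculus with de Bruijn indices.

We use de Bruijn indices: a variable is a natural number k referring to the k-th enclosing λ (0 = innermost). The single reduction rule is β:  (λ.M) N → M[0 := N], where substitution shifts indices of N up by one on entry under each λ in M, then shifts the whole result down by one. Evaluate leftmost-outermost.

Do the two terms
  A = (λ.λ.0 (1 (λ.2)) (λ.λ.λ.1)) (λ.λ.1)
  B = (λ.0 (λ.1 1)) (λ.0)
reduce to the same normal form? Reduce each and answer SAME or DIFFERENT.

Term A:
  start: (λ.λ.0 (1 (λ.2)) (λ.λ.λ.1)) (λ.λ.1)
  →1  λ.0 ((λ.λ.1) (λ.λ.λ.1)) (λ.λ.λ.1)
  →2  λ.0 (λ.λ.λ.λ.1) (λ.λ.λ.1)

Term B:
  start: (λ.0 (λ.1 1)) (λ.0)
  →1  (λ.0) (λ.(λ.0) (λ.0))
  →2  λ.(λ.0) (λ.0)
  →3  λ.λ.0

Answer: DIFFERENT — A ⇓ λ.0 (λ.λ.λ.λ.1) (λ.λ.λ.1), B ⇓ λ.λ.0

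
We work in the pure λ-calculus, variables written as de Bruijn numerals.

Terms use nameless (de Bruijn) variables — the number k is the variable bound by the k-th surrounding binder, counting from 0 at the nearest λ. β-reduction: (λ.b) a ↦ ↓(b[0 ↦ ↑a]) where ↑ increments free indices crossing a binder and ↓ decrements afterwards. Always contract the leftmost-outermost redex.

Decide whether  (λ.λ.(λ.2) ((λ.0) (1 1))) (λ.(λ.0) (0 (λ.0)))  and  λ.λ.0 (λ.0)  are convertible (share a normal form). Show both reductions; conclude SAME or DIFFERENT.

Answer: SAME — A ⇓ λ.λ.0 (λ.0), B ⇓ λ.λ.0 (λ.0)

Reduction:
Term A:
  start: (λ.λ.(λ.2) ((λ.0) (1 1))) (λ.(λ.0) (0 (λ.0)))
  [1] λ.(λ.λ.(λ.0) (0 (λ.0))) ((λ.0) ((λ.(λ.0) (0 (λ.0))) (λ.(λ.0) (0 (λ.0)))))
  [2] λ.λ.(λ.0) (0 (λ.0))
  [3] λ.λ.0 (λ.0)

Term B:
  start: λ.λ.0 (λ.0)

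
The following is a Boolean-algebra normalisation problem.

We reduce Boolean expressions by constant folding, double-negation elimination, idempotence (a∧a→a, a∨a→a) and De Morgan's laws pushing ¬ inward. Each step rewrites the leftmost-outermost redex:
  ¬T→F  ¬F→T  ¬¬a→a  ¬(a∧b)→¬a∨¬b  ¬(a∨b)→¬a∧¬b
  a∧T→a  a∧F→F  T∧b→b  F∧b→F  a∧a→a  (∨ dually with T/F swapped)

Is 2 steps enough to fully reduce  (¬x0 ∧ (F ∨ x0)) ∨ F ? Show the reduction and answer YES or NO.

Answer: YES — reaches normal form ¬x0 ∧ x0 in 2 ≤ 2 steps

Derivation:
  start: (¬x0 ∧ (F ∨ x0)) ∨ F
  [1] ¬x0 ∧ (F ∨ x0)
  [2] ¬x0 ∧ x0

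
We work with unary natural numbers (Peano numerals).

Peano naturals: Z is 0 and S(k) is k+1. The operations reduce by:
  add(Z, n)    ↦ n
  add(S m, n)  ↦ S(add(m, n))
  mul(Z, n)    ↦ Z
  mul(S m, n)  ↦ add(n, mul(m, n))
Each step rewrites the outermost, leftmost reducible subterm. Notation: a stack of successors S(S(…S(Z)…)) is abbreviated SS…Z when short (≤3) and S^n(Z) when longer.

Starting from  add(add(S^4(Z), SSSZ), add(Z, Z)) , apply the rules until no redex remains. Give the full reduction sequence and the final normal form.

  start: add(add(S^4(Z), SSSZ), add(Z, Z))
  →1  add(S(add(SSSZ, SSSZ)), add(Z, Z))
  →2  S(add(add(SSSZ, SSSZ), add(Z, Z)))
  →3  S(add(S(add(SSZ, SSSZ)), add(Z, Z)))
  →4  S(S(add(add(SSZ, SSSZ), add(Z, Z))))
  →5  S(S(add(S(add(SZ, SSSZ)), add(Z, Z))))
  →6  S(S(S(add(add(SZ, SSSZ), add(Z, Z)))))
  →7  S(S(S(add(S(add(Z, SSSZ)), add(Z, Z)))))
  →8  S(S(S(S(add(add(Z, SSSZ), add(Z, Z))))))
  →9  S(S(S(S(add(SSSZ, add(Z, Z))))))
  →10  S(S(S(S(S(add(SSZ, add(Z, Z)))))))
  →11  S(S(S(S(S(S(add(SZ, add(Z, Z))))))))
  →12  S(S(S(S(S(S(S(add(Z, add(Z, Z)))))))))
  →13  S(S(S(S(S(S(S(add(Z, Z))))))))
  →14  S^7(Z)

Answer: normal form = S^7(Z)  (in 14 steps)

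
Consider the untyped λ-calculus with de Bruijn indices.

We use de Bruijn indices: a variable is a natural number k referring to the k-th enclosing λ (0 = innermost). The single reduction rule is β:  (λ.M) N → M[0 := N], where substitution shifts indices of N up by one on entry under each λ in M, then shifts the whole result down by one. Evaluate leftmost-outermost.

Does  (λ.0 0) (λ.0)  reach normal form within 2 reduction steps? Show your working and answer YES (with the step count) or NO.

Answer: YES — reaches normal form λ.0 in 2 ≤ 2 steps

Working:
  start: (λ.0 0) (λ.0)
  [1] (λ.0) (λ.0)
  [2] λ.0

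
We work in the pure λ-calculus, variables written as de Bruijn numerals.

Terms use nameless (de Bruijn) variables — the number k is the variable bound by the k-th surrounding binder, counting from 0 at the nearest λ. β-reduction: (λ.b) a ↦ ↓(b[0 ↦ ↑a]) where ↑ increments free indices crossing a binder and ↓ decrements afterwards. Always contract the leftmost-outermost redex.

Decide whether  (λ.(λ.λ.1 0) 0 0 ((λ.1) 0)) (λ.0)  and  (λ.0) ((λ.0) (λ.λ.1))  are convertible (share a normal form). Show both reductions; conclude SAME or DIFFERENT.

Answer: DIFFERENT — A ⇓ λ.0, B ⇓ λ.λ.1

Reduction:
Term A:
  start: (λ.(λ.λ.1 0) 0 0 ((λ.1) 0)) (λ.0)
  step 1: (λ.λ.1 0) (λ.0) (λ.0) ((λ.λ.0) (λ.0))
  step 2: (λ.(λ.0) 0) (λ.0) ((λ.λ.0) (λ.0))
  step 3: (λ.0) (λ.0) ((λ.λ.0) (λ.0))
  step 4: (λ.0) ((λ.λ.0) (λ.0))
  step 5: (λ.λ.0) (λ.0)
  step 6: λ.0

Term B:
  start: (λ.0) ((λ.0) (λ.λ.1))
  step 1: (λ.0) (λ.λ.1)
  step 2: λ.λ.1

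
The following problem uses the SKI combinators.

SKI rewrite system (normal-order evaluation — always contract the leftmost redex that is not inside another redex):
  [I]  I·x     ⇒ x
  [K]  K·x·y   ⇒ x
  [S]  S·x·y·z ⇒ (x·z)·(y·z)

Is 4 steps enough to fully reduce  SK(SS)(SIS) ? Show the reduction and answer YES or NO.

Answer: YES — reaches normal form SIS in 2 ≤ 4 steps

Derivation:
  start: SK(SS)(SIS)
  step 1: K(SIS)(SS(SIS))
  step 2: SIS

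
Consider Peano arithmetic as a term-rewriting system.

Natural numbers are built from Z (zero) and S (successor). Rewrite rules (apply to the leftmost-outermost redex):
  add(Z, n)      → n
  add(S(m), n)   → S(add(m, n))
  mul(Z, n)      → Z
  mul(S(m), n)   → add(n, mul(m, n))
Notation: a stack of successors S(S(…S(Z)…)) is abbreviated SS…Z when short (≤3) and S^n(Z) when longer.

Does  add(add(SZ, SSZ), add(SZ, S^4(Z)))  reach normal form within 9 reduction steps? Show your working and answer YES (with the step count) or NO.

Answer: YES — reaches normal form S^8(Z) in 8 ≤ 9 steps

Derivation:
  start: add(add(SZ, SSZ), add(SZ, S^4(Z)))
  [1] add(S(add(Z, SSZ)), add(SZ, S^4(Z)))
  [2] S(add(add(Z, SSZ), add(SZ, S^4(Z))))
  [3] S(add(SSZ, add(SZ, S^4(Z))))
  [4] S(S(add(SZ, add(SZ, S^4(Z)))))
  [5] S(S(S(add(Z, add(SZ, S^4(Z))))))
  [6] S(S(S(add(SZ, S^4(Z)))))
  [7] S(S(S(S(add(Z, S^4(Z))))))
  [8] S^8(Z)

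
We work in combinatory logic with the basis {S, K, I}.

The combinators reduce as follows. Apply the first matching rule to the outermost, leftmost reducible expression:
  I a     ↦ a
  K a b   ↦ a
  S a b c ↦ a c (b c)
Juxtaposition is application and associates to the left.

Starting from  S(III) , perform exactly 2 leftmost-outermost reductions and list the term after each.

  start: S(III)
  →1  S(II)
  →2  SI

Answer: after 2 steps: SI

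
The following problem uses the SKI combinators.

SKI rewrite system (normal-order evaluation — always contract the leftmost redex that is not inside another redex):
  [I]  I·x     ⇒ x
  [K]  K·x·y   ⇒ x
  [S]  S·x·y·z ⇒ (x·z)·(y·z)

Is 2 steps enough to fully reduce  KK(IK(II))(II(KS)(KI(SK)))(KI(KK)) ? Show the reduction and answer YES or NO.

  start: KK(IK(II))(II(KS)(KI(SK)))(KI(KK))
  →1  K(II(KS)(KI(SK)))(KI(KK))
  →2  II(KS)(KI(SK))

Answer: NO — after 2 steps the term is II(KS)(KI(SK)), not yet normal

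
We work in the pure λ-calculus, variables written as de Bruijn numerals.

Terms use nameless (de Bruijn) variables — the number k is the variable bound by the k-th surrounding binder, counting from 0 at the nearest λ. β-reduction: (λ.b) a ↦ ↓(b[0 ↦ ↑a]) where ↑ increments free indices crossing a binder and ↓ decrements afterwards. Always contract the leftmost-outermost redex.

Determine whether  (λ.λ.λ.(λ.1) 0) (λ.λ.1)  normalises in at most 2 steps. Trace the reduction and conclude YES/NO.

Answer: YES — reaches normal form λ.λ.0 in 2 ≤ 2 steps

Working:
  start: (λ.λ.λ.(λ.1) 0) (λ.λ.1)
  step 1: λ.λ.(λ.1) 0
  step 2: λ.λ.0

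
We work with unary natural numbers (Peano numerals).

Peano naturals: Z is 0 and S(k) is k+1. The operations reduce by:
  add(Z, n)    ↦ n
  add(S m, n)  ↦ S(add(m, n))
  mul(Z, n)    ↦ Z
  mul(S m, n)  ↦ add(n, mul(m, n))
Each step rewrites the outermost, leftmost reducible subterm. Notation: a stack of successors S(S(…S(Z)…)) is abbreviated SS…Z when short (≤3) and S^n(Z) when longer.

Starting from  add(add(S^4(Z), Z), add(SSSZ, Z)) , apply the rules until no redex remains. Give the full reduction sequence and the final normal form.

Answer: normal form = S^7(Z)  (in 14 steps)

Working:
  start: add(add(S^4(Z), Z), add(SSSZ, Z))
  step 1: add(S(add(SSSZ, Z)), add(SSSZ, Z))
  step 2: S(add(add(SSSZ, Z), add(SSSZ, Z)))
  step 3: S(add(S(add(SSZ, Z)), add(SSSZ, Z)))
  step 4: S(S(add(add(SSZ, Z), add(SSSZ, Z))))
  step 5: S(S(add(S(add(SZ, Z)), add(SSSZ, Z))))
  step 6: S(S(S(add(add(SZ, Z), add(SSSZ, Z)))))
  step 7: S(S(S(add(S(add(Z, Z)), add(SSSZ, Z)))))
  step 8: S(S(S(S(add(add(Z, Z), add(SSSZ, Z))))))
  step 9: S(S(S(S(add(Z, add(SSSZ, Z))))))
  step 10: S(S(S(S(add(SSSZ, Z)))))
  step 11: S(S(S(S(S(add(SSZ, Z))))))
  step 12: S(S(S(S(S(S(add(SZ, Z)))))))
  step 13: S(S(S(S(S(S(S(add(Z, Z))))))))
  step 14: S^7(Z)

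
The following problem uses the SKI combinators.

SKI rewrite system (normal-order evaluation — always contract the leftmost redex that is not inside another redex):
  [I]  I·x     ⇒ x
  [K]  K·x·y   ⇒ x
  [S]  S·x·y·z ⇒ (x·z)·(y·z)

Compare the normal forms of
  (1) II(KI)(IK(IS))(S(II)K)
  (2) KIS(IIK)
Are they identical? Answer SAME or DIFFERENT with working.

Term A:
  start: II(KI)(IK(IS))(S(II)K)
  step 1: I(KI)(IK(IS))(S(II)K)
  step 2: KI(IK(IS))(S(II)K)
  step 3: I(S(II)K)
  step 4: S(II)K
  step 5: SIK

Term B:
  start: KIS(IIK)
  step 1: I(IIK)
  step 2: IIK
  step 3: IK
  step 4: K

Answer: DIFFERENT — A ⇓ SIK, B ⇓ K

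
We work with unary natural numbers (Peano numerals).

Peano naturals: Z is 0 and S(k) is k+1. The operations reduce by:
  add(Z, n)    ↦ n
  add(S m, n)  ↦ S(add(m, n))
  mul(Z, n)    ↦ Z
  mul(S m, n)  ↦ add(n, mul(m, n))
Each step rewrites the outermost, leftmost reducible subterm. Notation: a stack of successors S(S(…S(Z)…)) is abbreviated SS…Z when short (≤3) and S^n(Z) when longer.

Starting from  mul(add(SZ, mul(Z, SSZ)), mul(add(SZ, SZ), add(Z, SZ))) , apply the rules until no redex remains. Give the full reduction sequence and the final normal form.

Answer: normal form = SSZ  (in 19 steps)

Derivation:
  start: mul(add(SZ, mul(Z, SSZ)), mul(add(SZ, SZ), add(Z, SZ)))
  [1] mul(S(add(Z, mul(Z, SSZ))), mul(add(SZ, SZ), add(Z, SZ)))
  [2] add(mul(add(SZ, SZ), add(Z, SZ)), mul(add(Z, mul(Z, SSZ)), mul(add(SZ, SZ), add(Z, SZ))))
  [3] add(mul(S(add(Z, SZ)), add(Z, SZ)), mul(add(Z, mul(Z, SSZ)), mul(add(SZ, SZ), add(Z, SZ))))
  [4] add(add(add(Z, SZ), mul(add(Z, SZ), add(Z, SZ))), mul(add(Z, mul(Z, SSZ)), mul(add(SZ, SZ), add(Z, SZ))))
  [5] add(add(SZ, mul(add(Z, SZ), add(Z, SZ))), mul(add(Z, mul(Z, SSZ)), mul(add(SZ, SZ), add(Z, SZ))))
  [6] add(S(add(Z, mul(add(Z, SZ), add(Z, SZ)))), mul(add(Z, mul(Z, SSZ)), mul(add(SZ, SZ), add(Z, SZ))))
  [7] S(add(add(Z, mul(add(Z, SZ), add(Z, SZ))), mul(add(Z, mul(Z, SSZ)), mul(add(SZ, SZ), add(Z, SZ)))))
  [8] S(add(mul(add(Z, SZ), add(Z, SZ)), mul(add(Z, mul(Z, SSZ)), mul(add(SZ, SZ), add(Z, SZ)))))
  [9] S(add(mul(SZ, add(Z, SZ)), mul(add(Z, mul(Z, SSZ)), mul(add(SZ, SZ), add(Z, SZ)))))
  [10] S(add(add(add(Z, SZ), mul(Z, add(Z, SZ))), mul(add(Z, mul(Z, SSZ)), mul(add(SZ, SZ), add(Z, SZ)))))
  [11] S(add(add(SZ, mul(Z, add(Z, SZ))), mul(add(Z, mul(Z, SSZ)), mul(add(SZ, SZ), add(Z, SZ)))))
  [12] S(add(S(add(Z, mul(Z, add(Z, SZ)))), mul(add(Z, mul(Z, SSZ)), mul(add(SZ, SZ), add(Z, SZ)))))
  [13] S(S(add(add(Z, mul(Z, add(Z, SZ))), mul(add(Z, mul(Z, SSZ)), mul(add(SZ, SZ), add(Z, SZ))))))
  [14] S(S(add(mul(Z, add(Z, SZ)), mul(add(Z, mul(Z, SSZ)), mul(add(SZ, SZ), add(Z, SZ))))))
  [15] S(S(add(Z, mul(add(Z, mul(Z, SSZ)), mul(add(SZ, SZ), add(Z, SZ))))))
  [16] S(S(mul(add(Z, mul(Z, SSZ)), mul(add(SZ, SZ), add(Z, SZ)))))
  [17] S(S(mul(mul(Z, SSZ), mul(add(SZ, SZ), add(Z, SZ)))))
  [18] S(S(mul(Z, mul(add(SZ, SZ), add(Z, SZ)))))
  [19] SSZ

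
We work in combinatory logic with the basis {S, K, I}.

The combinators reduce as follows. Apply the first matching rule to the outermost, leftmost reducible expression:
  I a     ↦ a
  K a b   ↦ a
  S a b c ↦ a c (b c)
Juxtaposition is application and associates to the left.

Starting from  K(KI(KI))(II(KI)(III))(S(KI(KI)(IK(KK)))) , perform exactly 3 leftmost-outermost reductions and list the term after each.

Answer: after 3 steps: S(KI(KI)(IK(KK)))

Reduction:
  start: K(KI(KI))(II(KI)(III))(S(KI(KI)(IK(KK))))
  [1] KI(KI)(S(KI(KI)(IK(KK))))
  [2] I(S(KI(KI)(IK(KK))))
  [3] S(KI(KI)(IK(KK)))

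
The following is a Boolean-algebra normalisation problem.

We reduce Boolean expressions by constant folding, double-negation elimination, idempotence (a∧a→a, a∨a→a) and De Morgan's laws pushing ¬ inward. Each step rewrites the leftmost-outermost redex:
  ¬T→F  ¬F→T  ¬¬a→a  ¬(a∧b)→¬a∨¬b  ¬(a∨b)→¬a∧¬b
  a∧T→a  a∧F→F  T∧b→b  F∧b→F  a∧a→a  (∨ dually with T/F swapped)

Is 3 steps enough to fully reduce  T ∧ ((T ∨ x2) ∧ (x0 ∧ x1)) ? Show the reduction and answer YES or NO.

  start: T ∧ ((T ∨ x2) ∧ (x0 ∧ x1))
  [1] (T ∨ x2) ∧ (x0 ∧ x1)
  [2] T ∧ (x0 ∧ x1)
  [3] x0 ∧ x1

Answer: YES — reaches normal form x0 ∧ x1 in 3 ≤ 3 steps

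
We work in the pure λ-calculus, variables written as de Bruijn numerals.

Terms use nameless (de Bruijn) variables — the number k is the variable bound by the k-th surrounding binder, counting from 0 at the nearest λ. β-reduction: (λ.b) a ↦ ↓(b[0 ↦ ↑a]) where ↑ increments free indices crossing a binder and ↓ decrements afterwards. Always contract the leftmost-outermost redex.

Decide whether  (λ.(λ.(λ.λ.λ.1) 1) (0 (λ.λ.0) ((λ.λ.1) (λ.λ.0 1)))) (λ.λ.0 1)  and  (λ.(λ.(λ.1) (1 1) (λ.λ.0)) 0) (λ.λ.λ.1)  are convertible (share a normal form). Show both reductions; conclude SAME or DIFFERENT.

Term A:
  start: (λ.(λ.(λ.λ.λ.1) 1) (0 (λ.λ.0) ((λ.λ.1) (λ.λ.0 1)))) (λ.λ.0 1)
  step 1: (λ.(λ.λ.λ.1) (λ.λ.0 1)) ((λ.λ.0 1) (λ.λ.0) ((λ.λ.1) (λ.λ.0 1)))
  step 2: (λ.λ.λ.1) (λ.λ.0 1)
  step 3: λ.λ.1

Term B:
  start: (λ.(λ.(λ.1) (1 1) (λ.λ.0)) 0) (λ.λ.λ.1)
  step 1: (λ.(λ.1) ((λ.λ.λ.1) (λ.λ.λ.1)) (λ.λ.0)) (λ.λ.λ.1)
  step 2: (λ.λ.λ.λ.1) ((λ.λ.λ.1) (λ.λ.λ.1)) (λ.λ.0)
  step 3: (λ.λ.λ.1) (λ.λ.0)
  step 4: λ.λ.1

Answer: SAME — A ⇓ λ.λ.1, B ⇓ λ.λ.1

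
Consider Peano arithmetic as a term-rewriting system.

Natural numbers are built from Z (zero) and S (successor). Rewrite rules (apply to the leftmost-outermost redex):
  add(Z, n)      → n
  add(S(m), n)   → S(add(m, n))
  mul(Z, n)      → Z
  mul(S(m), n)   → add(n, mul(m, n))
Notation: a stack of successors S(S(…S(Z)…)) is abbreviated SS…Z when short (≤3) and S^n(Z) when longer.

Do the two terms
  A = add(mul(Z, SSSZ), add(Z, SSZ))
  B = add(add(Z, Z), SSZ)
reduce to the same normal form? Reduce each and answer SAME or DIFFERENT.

Term A:
  start: add(mul(Z, SSSZ), add(Z, SSZ))
  step 1: add(Z, add(Z, SSZ))
  step 2: add(Z, SSZ)
  step 3: SSZ

Term B:
  start: add(add(Z, Z), SSZ)
  step 1: add(Z, SSZ)
  step 2: SSZ

Answer: SAME — A ⇓ SSZ, B ⇓ SSZ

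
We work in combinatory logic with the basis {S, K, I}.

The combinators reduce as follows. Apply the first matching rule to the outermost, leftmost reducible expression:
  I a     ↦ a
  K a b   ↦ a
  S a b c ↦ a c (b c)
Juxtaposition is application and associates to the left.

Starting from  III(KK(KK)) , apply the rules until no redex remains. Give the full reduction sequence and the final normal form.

Answer: normal form = K  (in 4 steps)

Reduction:
  start: III(KK(KK))
  →1  II(KK(KK))
  →2  I(KK(KK))
  →3  KK(KK)
  →4  K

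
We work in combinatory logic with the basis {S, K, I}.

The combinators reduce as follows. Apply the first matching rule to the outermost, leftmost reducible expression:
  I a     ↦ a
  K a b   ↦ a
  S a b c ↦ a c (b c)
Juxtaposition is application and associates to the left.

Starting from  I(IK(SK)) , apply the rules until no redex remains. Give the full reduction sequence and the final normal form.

Answer: normal form = K(SK)  (in 2 steps)

Reduction:
  start: I(IK(SK))
  [1] IK(SK)
  [2] K(SK)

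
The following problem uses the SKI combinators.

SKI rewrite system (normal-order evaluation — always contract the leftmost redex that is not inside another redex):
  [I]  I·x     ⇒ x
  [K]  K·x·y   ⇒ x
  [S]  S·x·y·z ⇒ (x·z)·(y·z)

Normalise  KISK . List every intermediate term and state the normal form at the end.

Answer: normal form = K  (in 2 steps)

Derivation:
  start: KISK
  step 1: IK
  step 2: K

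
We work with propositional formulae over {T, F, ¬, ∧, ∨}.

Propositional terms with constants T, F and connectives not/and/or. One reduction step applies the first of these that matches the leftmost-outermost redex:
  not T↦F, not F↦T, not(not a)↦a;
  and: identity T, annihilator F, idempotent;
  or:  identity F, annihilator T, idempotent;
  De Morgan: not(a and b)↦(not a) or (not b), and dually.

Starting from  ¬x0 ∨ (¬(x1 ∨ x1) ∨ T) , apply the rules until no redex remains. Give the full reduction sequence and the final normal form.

Answer: normal form = T  (in 2 steps)

Derivation:
  start: ¬x0 ∨ (¬(x1 ∨ x1) ∨ T)
  step 1: ¬x0 ∨ T
  step 2: T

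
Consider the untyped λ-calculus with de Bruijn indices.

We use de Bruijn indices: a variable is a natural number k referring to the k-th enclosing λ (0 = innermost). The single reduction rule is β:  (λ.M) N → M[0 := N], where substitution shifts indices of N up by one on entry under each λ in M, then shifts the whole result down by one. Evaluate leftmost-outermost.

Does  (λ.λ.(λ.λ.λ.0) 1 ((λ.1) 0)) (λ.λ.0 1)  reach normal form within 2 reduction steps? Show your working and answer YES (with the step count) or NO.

  start: (λ.λ.(λ.λ.λ.0) 1 ((λ.1) 0)) (λ.λ.0 1)
  →1  λ.(λ.λ.λ.0) (λ.λ.0 1) ((λ.1) 0)
  →2  λ.(λ.λ.0) ((λ.1) 0)

Answer: NO — after 2 steps the term is λ.(λ.λ.0) ((λ.1) 0), not yet normal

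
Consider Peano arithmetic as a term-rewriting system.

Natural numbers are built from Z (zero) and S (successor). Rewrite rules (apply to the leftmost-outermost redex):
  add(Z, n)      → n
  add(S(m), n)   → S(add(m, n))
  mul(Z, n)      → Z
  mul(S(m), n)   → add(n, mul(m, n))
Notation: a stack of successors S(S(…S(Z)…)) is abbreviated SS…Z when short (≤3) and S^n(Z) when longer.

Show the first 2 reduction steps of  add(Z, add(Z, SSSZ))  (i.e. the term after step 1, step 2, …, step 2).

Answer: after 2 steps: SSSZ

Reduction:
  start: add(Z, add(Z, SSSZ))
  →1  add(Z, SSSZ)
  →2  SSSZ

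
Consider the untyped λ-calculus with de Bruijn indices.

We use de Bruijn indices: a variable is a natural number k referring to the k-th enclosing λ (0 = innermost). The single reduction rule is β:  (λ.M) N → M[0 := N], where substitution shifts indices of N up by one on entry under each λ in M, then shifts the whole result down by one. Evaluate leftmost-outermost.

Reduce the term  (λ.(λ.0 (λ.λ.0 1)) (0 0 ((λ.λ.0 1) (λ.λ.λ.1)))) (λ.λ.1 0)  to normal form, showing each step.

  start: (λ.(λ.0 (λ.λ.0 1)) (0 0 ((λ.λ.0 1) (λ.λ.λ.1)))) (λ.λ.1 0)
  [1] (λ.0 (λ.λ.0 1)) ((λ.λ.1 0) (λ.λ.1 0) ((λ.λ.0 1) (λ.λ.λ.1)))
  [2] (λ.λ.1 0) (λ.λ.1 0) ((λ.λ.0 1) (λ.λ.λ.1)) (λ.λ.0 1)
  [3] (λ.(λ.λ.1 0) 0) ((λ.λ.0 1) (λ.λ.λ.1)) (λ.λ.0 1)
  [4] (λ.λ.1 0) ((λ.λ.0 1) (λ.λ.λ.1)) (λ.λ.0 1)
  [5] (λ.(λ.λ.0 1) (λ.λ.λ.1) 0) (λ.λ.0 1)
  [6] (λ.λ.0 1) (λ.λ.λ.1) (λ.λ.0 1)
  [7] (λ.0 (λ.λ.λ.1)) (λ.λ.0 1)
  [8] (λ.λ.0 1) (λ.λ.λ.1)
  [9] λ.0 (λ.λ.λ.1)

Answer: normal form = λ.0 (λ.λ.λ.1)  (in 9 steps)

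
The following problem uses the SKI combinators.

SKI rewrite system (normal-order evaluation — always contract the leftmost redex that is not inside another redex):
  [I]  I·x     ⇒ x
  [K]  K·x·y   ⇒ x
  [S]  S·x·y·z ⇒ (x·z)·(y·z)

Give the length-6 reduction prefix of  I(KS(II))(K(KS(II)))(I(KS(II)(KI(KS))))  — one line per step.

  start: I(KS(II))(K(KS(II)))(I(KS(II)(KI(KS))))
  →1  KS(II)(K(KS(II)))(I(KS(II)(KI(KS))))
  →2  S(K(KS(II)))(I(KS(II)(KI(KS))))
  →3  S(KS)(I(KS(II)(KI(KS))))
  →4  S(KS)(KS(II)(KI(KS)))
  →5  S(KS)(S(KI(KS)))
  →6  S(KS)(SI)

Answer: after 6 steps: S(KS)(SI)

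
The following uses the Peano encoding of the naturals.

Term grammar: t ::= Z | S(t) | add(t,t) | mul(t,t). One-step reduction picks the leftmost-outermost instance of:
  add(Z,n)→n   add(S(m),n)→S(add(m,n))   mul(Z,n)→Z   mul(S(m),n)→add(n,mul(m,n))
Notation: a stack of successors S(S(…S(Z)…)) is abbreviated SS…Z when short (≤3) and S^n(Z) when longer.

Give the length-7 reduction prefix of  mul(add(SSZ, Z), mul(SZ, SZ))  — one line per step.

Answer: after 7 steps: S(add(Z, mul(add(SZ, Z), mul(SZ, SZ))))

Derivation:
  start: mul(add(SSZ, Z), mul(SZ, SZ))
  →1  mul(S(add(SZ, Z)), mul(SZ, SZ))
  →2  add(mul(SZ, SZ), mul(add(SZ, Z), mul(SZ, SZ)))
  →3  add(add(SZ, mul(Z, SZ)), mul(add(SZ, Z), mul(SZ, SZ)))
  →4  add(S(add(Z, mul(Z, SZ))), mul(add(SZ, Z), mul(SZ, SZ)))
  →5  S(add(add(Z, mul(Z, SZ)), mul(add(SZ, Z), mul(SZ, SZ))))
  →6  S(add(mul(Z, SZ), mul(add(SZ, Z), mul(SZ, SZ))))
  →7  S(add(Z, mul(add(SZ, Z), mul(SZ, SZ))))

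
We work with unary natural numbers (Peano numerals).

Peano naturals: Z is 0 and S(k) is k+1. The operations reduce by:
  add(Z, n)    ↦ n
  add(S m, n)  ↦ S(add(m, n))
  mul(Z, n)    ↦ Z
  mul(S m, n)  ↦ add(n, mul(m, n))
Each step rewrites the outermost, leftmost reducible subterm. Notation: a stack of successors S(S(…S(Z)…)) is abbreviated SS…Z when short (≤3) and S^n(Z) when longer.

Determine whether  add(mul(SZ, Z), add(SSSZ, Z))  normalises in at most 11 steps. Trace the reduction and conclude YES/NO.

Answer: YES — reaches normal form SSSZ in 8 ≤ 11 steps

Derivation:
  start: add(mul(SZ, Z), add(SSSZ, Z))
  →1  add(add(Z, mul(Z, Z)), add(SSSZ, Z))
  →2  add(mul(Z, Z), add(SSSZ, Z))
  →3  add(Z, add(SSSZ, Z))
  →4  add(SSSZ, Z)
  →5  S(add(SSZ, Z))
  →6  S(S(add(SZ, Z)))
  →7  S(S(S(add(Z, Z))))
  →8  SSSZ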